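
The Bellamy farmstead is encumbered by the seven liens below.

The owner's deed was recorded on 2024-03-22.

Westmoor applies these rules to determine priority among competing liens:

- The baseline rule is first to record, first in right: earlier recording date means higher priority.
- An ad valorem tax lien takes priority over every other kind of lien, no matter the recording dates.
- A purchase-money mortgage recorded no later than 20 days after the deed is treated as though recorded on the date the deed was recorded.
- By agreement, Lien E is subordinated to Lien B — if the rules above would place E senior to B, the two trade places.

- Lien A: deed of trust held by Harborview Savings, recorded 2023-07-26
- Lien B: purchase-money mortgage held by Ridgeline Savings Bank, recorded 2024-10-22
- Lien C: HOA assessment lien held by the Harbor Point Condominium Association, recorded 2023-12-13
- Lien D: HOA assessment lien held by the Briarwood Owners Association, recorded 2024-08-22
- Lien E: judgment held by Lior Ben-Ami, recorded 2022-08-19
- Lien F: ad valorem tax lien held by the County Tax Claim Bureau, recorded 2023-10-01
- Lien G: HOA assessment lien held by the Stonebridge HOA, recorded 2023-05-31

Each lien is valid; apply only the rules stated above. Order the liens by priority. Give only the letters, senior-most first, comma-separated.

Effective dates: B was recorded 214 days after the deed, outside the 20-day window, so it keeps its recording date.
F is an ad valorem tax lien, so it outranks all other liens regardless of date.
Remaining liens by effective date: E (2022-08-19), G (2023-05-31), A (2023-07-26), C (2023-12-13), D (2024-08-22), B (2024-10-22).
E is senior to B before the subordination, so the two trade places.

F, B, G, A, C, D, E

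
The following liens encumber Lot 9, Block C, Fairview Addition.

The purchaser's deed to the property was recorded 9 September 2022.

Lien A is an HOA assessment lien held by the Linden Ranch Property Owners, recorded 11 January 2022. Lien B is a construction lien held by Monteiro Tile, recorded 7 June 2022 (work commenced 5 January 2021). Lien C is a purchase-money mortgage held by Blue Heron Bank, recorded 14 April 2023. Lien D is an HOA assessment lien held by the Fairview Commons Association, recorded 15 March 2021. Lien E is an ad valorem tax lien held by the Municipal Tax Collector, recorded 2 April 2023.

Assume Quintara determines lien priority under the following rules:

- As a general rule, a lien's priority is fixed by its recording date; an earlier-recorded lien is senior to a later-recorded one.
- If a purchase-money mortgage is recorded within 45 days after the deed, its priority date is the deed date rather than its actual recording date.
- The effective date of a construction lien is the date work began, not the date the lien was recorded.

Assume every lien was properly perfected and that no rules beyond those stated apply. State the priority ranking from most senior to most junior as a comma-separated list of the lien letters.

Effective dates: B's effective date is 5 January 2021, when work began; C missed the 45-day window (217 days after the deed), so its recording date stands.
Ordering by effective date: B (5 January 2021), D (15 March 2021), A (11 January 2022), E (2 April 2023), C (14 April 2023).

B, D, A, E, C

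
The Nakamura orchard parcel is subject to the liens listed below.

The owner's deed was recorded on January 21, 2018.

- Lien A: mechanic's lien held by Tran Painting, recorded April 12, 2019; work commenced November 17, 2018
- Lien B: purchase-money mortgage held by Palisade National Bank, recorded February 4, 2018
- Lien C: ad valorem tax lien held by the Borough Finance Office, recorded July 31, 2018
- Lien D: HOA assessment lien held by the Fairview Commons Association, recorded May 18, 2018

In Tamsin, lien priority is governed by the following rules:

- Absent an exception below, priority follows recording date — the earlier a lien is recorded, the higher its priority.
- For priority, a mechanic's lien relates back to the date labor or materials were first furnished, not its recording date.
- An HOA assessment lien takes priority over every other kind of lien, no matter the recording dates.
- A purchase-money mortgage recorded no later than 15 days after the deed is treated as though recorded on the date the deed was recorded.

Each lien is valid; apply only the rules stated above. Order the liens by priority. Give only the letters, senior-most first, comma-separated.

Adjusting effective dates: A is treated as recorded November 17, 2018, the work-commencement date; B's effective date is the deed date, January 21, 2018.
D, as an HOA assessment lien, has superpriority and ranks first.
Ordering the rest by effective date: B (January 21, 2018), C (July 31, 2018), A (November 17, 2018).

D, B, C, A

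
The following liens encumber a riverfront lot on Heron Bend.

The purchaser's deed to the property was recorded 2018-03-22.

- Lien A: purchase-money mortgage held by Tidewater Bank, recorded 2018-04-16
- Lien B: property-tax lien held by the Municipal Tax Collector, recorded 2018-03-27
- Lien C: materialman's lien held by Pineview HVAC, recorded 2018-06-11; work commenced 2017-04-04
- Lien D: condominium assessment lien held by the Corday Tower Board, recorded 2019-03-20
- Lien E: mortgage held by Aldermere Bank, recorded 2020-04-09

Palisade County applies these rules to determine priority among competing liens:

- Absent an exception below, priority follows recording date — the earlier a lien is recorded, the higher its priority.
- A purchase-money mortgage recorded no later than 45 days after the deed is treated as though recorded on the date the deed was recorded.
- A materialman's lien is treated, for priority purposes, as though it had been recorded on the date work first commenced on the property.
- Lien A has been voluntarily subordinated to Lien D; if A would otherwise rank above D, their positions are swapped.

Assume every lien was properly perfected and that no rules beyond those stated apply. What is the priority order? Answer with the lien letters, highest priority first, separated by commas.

C, D, B, A, E

Effective dates: A's effective date is the deed date, 2018-03-22; C is treated as recorded 2017-04-04, the work-commencement date.
Ordering by effective date: C (2017-04-04), A (2018-03-22), B (2018-03-27), D (2019-03-20), E (2020-04-09).
Because A would otherwise rank above D, the subordination swaps them.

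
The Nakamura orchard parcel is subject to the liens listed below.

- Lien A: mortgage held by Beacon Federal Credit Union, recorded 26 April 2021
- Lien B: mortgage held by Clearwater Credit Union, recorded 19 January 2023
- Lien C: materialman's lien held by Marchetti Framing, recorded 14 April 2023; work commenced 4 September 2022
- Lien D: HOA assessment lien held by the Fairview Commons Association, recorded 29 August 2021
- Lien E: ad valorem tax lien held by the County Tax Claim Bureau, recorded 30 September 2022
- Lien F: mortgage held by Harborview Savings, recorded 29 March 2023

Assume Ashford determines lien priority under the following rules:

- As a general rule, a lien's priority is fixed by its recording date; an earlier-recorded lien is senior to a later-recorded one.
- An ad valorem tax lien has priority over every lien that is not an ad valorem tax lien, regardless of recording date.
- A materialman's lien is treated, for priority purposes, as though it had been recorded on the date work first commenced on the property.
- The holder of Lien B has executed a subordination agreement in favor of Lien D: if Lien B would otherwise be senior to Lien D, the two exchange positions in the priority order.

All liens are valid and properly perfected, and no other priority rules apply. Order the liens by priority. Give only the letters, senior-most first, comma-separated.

Adjusting effective dates: C's effective date is 4 September 2022, when work began.
E, as an ad valorem tax lien, has superpriority and ranks first.
Ordering the rest by effective date: A (26 April 2021), D (29 August 2021), C (4 September 2022), B (19 January 2023), F (29 March 2023).
B is already junior to D, so the subordination agreement changes nothing.

E, A, D, C, B, F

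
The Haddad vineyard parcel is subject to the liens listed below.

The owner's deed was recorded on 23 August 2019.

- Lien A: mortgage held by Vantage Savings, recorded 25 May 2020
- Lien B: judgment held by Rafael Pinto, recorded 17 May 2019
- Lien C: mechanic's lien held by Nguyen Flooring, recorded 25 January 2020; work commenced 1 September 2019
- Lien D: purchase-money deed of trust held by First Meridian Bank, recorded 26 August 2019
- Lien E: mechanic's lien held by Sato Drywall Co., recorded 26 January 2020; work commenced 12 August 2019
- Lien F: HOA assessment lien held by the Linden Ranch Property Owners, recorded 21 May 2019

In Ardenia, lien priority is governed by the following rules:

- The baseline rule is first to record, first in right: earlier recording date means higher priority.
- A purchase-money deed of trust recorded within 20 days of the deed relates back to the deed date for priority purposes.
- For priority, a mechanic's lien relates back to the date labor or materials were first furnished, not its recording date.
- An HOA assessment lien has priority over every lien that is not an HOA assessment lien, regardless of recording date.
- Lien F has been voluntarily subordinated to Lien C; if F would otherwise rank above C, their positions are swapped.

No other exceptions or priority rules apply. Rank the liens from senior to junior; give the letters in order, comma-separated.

C, B, E, D, F, A

Effective dates after the stated exceptions: C's effective date is 1 September 2019, when work began; D was recorded within the 20-day window, so its effective date is the deed date 23 August 2019; E's effective date is 12 August 2019, when work began.
F, as an HOA assessment lien, has superpriority and ranks first.
Among the remaining liens, by effective date: B (17 May 2019), E (12 August 2019), D (23 August 2019), C (1 September 2019), A (25 May 2020).
F is senior to C before the subordination, so the two trade places.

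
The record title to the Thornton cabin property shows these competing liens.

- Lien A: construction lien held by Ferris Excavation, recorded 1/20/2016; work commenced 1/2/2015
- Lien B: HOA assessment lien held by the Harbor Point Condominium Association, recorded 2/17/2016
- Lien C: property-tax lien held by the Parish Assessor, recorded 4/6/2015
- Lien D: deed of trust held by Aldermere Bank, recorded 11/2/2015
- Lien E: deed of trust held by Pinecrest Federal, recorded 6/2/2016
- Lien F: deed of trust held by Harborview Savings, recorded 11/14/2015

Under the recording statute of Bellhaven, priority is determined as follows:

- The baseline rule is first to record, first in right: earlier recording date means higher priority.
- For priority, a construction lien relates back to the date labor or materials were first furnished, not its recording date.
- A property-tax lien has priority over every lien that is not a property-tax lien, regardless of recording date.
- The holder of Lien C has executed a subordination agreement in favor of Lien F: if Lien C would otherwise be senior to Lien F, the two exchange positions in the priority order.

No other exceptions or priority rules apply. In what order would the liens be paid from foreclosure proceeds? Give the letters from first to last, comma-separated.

F, A, D, C, B, E

First, effective dates: A's effective date is 1/2/2015, when work began.
C is a property-tax lien, so it outranks all other liens regardless of date.
The other liens, earliest effective date first: A (1/2/2015), D (11/2/2015), F (11/14/2015), B (2/17/2016), E (6/2/2016).
The subordination applies — C was senior to F — so C and F swap.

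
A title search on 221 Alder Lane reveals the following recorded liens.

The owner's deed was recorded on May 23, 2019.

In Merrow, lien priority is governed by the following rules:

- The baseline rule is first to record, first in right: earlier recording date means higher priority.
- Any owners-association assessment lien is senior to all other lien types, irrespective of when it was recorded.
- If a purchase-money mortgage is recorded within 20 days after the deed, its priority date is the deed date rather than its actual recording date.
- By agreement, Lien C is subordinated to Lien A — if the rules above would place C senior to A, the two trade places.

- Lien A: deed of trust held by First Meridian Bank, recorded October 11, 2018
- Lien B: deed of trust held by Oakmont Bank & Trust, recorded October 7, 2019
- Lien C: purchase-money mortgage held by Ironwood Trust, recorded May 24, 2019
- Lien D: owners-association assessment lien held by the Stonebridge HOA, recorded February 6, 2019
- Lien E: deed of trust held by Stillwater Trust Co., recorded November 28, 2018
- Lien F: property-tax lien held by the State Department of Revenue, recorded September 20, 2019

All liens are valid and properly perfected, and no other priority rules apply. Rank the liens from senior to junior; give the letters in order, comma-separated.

D, A, E, C, F, B

Effective dates after the stated exceptions: C was recorded within the 20-day window, so its effective date is the deed date May 23, 2019.
As an owners-association assessment lien, D is senior to every other lien.
Ordering the rest by effective date: A (October 11, 2018), E (November 28, 2018), C (May 23, 2019), F (September 20, 2019), B (October 7, 2019).
Since C is not senior to A, the subordination leaves the order unchanged.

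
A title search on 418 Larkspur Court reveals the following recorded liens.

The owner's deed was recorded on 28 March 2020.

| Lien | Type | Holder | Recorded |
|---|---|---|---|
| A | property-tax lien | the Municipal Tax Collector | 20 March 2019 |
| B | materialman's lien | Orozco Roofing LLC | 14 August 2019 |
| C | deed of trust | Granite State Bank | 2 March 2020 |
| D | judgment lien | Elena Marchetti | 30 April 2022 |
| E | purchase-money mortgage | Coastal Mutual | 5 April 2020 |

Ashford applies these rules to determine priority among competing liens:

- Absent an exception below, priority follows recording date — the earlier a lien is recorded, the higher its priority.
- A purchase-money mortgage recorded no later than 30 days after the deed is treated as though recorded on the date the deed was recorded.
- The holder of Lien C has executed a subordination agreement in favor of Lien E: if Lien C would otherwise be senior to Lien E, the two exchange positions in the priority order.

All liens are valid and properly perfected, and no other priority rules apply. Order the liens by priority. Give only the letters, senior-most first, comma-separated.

Effective dates: E was recorded within the 30-day window, so its effective date is the deed date 28 March 2020.
Ordering by effective date: A (20 March 2019), B (14 August 2019), C (2 March 2020), E (28 March 2020), D (30 April 2022).
C is senior to E before the subordination, so the two trade places.

A, B, E, C, D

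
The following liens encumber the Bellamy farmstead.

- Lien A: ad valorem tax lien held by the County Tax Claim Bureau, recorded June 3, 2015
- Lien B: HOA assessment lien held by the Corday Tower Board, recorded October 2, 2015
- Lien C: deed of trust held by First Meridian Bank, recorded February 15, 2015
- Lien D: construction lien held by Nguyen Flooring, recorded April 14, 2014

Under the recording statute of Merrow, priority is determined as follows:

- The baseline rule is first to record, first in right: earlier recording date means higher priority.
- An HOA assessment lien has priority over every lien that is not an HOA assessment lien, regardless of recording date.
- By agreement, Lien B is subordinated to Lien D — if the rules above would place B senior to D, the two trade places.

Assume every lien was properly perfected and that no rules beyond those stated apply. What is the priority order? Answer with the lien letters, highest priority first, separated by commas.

As an HOA assessment lien, B is senior to every other lien.
Among the remaining liens, by effective date: D (April 14, 2014), C (February 15, 2015), A (June 3, 2015).
B is senior to D before the subordination, so the two trade places.

D, B, C, A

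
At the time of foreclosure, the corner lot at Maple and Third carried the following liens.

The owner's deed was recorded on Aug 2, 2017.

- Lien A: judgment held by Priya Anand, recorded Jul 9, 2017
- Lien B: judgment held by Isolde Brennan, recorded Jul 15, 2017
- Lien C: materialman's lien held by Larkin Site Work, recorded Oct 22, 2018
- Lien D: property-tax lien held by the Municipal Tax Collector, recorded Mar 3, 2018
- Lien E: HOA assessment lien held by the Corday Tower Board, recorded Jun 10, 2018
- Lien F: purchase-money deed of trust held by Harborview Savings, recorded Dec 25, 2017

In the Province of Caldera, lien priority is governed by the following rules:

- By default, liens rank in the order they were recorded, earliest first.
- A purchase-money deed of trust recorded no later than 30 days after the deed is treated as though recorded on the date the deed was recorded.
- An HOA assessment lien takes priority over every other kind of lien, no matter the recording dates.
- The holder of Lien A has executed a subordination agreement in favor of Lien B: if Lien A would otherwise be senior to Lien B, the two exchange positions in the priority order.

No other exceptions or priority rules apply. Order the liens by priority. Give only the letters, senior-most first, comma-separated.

E, B, A, F, D, C

Effective dates: F was recorded 145 days after the deed — beyond 30 days — so no relation-back applies.
E, as an HOA assessment lien, has superpriority and ranks first.
The other liens, earliest effective date first: A (Jul 9, 2017), B (Jul 15, 2017), F (Dec 25, 2017), D (Mar 3, 2018), C (Oct 22, 2018).
A would otherwise be senior to B, so under the subordination agreement A and B exchange positions.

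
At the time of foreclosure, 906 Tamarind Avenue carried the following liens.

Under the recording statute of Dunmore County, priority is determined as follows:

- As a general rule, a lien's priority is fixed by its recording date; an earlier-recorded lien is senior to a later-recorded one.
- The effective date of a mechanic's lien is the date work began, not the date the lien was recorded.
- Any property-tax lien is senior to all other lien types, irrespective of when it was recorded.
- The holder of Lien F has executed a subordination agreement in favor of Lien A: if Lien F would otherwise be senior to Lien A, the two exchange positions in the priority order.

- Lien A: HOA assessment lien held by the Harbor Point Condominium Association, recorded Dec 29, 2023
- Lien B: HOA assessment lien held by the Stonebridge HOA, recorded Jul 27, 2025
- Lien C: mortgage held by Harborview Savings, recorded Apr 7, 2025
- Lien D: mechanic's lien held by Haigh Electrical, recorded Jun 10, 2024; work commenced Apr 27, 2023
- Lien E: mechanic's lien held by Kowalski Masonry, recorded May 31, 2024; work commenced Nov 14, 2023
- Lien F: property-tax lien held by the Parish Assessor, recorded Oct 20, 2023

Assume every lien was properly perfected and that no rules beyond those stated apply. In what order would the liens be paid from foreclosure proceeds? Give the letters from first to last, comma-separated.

Adjusting effective dates: D is treated as recorded Apr 27, 2023, the work-commencement date; E is treated as recorded Nov 14, 2023, the work-commencement date.
F is a property-tax lien, so it outranks all other liens regardless of date.
Among the remaining liens, by effective date: D (Apr 27, 2023), E (Nov 14, 2023), A (Dec 29, 2023), C (Apr 7, 2025), B (Jul 27, 2025).
F would otherwise be senior to A, so under the subordination agreement F and A exchange positions.

A, D, E, F, C, B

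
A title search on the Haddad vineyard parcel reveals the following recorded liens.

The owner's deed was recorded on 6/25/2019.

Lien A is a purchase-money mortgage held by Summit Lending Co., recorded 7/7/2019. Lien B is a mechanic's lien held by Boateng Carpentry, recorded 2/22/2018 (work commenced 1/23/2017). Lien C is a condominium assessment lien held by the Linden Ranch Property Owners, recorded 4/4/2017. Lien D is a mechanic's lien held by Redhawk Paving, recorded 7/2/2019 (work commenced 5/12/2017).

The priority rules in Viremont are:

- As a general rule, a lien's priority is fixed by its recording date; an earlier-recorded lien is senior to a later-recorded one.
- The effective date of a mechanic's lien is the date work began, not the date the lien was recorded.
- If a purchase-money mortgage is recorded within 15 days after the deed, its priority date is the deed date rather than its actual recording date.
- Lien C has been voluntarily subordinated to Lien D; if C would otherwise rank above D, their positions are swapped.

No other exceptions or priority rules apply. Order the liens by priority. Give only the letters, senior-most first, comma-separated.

First, effective dates: A relates back to the deed date 6/25/2019; B's effective date is 1/23/2017, when work began; D's effective date is 5/12/2017, when work began.
By effective date: B (1/23/2017), C (4/4/2017), D (5/12/2017), A (6/25/2019).
C is senior to D before the subordination, so the two trade places.

B, D, C, A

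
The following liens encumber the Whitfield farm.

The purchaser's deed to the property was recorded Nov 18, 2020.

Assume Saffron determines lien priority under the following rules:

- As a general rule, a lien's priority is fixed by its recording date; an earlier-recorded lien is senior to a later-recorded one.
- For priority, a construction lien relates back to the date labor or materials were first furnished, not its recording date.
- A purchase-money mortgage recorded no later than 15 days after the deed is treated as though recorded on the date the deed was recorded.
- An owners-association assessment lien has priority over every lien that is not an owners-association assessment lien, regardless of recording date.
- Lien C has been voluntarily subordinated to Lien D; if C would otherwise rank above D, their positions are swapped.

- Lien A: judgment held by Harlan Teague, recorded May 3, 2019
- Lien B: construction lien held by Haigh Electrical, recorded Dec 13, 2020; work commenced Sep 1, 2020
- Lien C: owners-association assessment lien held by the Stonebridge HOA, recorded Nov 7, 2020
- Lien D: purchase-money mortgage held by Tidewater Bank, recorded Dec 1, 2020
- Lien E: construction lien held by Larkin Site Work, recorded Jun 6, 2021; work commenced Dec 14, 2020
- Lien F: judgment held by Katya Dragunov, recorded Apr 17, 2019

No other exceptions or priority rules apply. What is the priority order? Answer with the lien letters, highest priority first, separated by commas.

First, effective dates: B relates back to Sep 1, 2020 (work commenced); D relates back to the deed date Nov 18, 2020; E is treated as recorded Dec 14, 2020, the work-commencement date.
C, as an owners-association assessment lien, has superpriority and ranks first.
Among the remaining liens, by effective date: F (Apr 17, 2019), A (May 3, 2019), B (Sep 1, 2020), D (Nov 18, 2020), E (Dec 14, 2020).
C is senior to D before the subordination, so the two trade places.

D, F, A, B, C, E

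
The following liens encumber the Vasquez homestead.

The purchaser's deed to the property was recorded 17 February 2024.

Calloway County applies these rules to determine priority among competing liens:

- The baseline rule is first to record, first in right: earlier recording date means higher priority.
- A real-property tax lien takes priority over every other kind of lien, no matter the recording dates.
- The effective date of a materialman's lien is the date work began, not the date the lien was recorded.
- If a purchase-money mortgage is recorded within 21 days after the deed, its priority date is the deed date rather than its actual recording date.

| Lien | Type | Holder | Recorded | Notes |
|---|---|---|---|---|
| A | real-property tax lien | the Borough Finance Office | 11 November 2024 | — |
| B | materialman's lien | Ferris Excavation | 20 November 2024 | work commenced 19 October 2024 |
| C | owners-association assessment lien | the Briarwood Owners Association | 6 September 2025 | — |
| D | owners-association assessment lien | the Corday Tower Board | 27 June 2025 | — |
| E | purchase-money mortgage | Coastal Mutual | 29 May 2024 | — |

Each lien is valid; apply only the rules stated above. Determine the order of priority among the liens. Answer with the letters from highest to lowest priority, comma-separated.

Adjusting effective dates: B's effective date is 19 October 2024, when work began; E was recorded 102 days after the deed, outside the 21-day window, so it keeps its recording date.
As a real-property tax lien, A is senior to every other lien.
Remaining liens by effective date: E (29 May 2024), B (19 October 2024), D (27 June 2025), C (6 September 2025).

A, E, B, D, C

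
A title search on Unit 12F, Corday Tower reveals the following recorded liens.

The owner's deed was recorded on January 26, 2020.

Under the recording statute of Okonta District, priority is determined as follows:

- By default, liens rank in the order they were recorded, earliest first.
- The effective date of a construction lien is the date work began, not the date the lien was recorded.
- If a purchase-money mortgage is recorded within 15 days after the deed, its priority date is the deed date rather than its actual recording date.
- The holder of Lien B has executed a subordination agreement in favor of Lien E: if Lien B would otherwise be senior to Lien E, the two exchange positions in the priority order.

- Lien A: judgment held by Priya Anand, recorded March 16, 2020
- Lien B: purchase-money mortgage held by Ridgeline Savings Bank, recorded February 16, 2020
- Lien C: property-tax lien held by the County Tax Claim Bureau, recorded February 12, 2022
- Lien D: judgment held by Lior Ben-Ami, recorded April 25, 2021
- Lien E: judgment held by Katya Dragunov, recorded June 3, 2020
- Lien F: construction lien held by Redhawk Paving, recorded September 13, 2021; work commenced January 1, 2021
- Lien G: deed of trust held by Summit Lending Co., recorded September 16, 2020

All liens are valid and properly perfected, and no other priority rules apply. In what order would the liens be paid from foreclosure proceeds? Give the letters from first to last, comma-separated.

E, A, B, G, F, D, C

Effective dates after the stated exceptions: B was recorded 21 days after the deed — beyond 15 days — so no relation-back applies; F relates back to January 1, 2021 (work commenced).
Ordering by effective date: B (February 16, 2020), A (March 16, 2020), E (June 3, 2020), G (September 16, 2020), F (January 1, 2021), D (April 25, 2021), C (February 12, 2022).
Because B would otherwise rank above E, the subordination swaps them.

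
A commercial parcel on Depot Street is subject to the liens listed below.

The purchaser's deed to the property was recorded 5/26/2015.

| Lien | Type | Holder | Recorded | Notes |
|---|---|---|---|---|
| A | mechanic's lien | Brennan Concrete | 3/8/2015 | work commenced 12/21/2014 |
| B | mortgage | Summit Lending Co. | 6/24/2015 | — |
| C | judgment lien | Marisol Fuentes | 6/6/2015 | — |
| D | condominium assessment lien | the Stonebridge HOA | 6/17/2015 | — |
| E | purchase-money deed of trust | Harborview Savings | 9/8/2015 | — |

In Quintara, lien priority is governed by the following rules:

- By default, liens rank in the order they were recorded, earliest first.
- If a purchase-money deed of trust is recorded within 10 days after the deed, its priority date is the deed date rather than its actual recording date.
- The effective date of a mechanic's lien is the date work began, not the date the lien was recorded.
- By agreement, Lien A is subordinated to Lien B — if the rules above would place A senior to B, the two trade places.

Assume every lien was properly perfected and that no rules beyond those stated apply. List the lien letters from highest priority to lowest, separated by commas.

B, C, D, A, E

Effective dates: A is treated as recorded 12/21/2014, the work-commencement date; E was recorded 105 days after the deed — beyond 10 days — so no relation-back applies.
Ordering by effective date: A (12/21/2014), C (6/6/2015), D (6/17/2015), B (6/24/2015), E (9/8/2015).
The subordination applies — A was senior to B — so A and B swap.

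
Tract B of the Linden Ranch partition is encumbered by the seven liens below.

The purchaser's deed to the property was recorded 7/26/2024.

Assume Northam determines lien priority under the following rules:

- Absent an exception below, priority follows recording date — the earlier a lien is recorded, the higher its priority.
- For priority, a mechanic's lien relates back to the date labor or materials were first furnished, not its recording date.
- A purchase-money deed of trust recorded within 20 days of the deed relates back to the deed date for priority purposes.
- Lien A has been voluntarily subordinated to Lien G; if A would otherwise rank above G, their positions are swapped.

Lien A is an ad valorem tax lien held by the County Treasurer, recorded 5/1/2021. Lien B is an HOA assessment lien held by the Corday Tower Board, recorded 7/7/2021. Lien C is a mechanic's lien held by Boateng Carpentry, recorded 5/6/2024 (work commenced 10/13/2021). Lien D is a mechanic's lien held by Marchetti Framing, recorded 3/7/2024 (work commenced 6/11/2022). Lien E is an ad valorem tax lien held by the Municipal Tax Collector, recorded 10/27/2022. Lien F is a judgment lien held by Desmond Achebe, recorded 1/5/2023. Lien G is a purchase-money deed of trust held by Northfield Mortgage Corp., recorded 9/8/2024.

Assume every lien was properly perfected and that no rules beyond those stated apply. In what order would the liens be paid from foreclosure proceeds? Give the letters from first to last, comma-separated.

G, B, C, D, E, F, A

Adjusting effective dates: C relates back to 10/13/2021 (work commenced); D relates back to 6/11/2022 (work commenced); G was recorded 44 days after the deed, outside the 20-day window, so it keeps its recording date.
By effective date: A (5/1/2021), B (7/7/2021), C (10/13/2021), D (6/11/2022), E (10/27/2022), F (1/5/2023), G (9/8/2024).
Because A would otherwise rank above G, the subordination swaps them.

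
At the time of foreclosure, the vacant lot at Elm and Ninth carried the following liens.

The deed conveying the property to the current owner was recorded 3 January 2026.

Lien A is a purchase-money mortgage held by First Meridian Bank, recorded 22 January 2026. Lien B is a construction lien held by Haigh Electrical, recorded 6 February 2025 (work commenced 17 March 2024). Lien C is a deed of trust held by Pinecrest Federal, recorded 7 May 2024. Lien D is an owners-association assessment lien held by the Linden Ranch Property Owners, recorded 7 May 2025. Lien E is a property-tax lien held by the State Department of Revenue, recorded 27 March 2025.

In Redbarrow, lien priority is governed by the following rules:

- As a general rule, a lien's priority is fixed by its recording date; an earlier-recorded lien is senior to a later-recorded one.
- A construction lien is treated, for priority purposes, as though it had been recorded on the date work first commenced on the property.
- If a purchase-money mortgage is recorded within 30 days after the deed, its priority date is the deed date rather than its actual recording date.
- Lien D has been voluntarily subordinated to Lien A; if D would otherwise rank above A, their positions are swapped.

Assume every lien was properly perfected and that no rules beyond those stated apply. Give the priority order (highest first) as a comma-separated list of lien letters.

B, C, E, A, D

Adjusting effective dates: A relates back to the deed date 3 January 2026; B relates back to 17 March 2024 (work commenced).
Sorted by effective date: B (17 March 2024), C (7 May 2024), E (27 March 2025), D (7 May 2025), A (3 January 2026).
Because D would otherwise rank above A, the subordination swaps them.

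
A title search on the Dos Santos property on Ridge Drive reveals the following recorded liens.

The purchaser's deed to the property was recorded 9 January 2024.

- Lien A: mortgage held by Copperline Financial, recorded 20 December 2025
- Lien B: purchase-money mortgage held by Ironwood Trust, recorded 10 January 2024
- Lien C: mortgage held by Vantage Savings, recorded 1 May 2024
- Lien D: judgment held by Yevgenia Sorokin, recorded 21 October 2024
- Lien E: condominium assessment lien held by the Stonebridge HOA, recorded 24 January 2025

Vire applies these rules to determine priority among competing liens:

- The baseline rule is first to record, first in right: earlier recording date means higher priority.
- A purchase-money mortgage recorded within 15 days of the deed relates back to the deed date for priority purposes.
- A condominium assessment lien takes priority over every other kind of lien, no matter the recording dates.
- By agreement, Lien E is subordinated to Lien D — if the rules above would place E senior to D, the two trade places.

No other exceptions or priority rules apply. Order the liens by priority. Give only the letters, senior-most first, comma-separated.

D, B, C, E, A

Effective dates: B relates back to the deed date 9 January 2024.
As a condominium assessment lien, E is senior to every other lien.
Remaining liens by effective date: B (9 January 2024), C (1 May 2024), D (21 October 2024), A (20 December 2025).
Because E would otherwise rank above D, the subordination swaps them.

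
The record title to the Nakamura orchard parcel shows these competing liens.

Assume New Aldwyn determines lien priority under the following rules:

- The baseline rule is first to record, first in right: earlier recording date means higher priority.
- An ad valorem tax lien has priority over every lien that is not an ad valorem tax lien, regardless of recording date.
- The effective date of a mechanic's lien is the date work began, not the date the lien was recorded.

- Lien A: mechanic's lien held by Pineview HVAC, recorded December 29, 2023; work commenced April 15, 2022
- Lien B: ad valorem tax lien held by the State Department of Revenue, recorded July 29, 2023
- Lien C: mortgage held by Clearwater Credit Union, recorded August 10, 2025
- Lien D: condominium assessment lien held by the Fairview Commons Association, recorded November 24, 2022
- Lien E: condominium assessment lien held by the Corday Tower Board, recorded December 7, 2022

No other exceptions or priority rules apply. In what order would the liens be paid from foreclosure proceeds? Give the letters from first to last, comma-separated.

First, effective dates: A is treated as recorded April 15, 2022, the work-commencement date.
B is an ad valorem tax lien and takes priority over every other lien.
The other liens, earliest effective date first: A (April 15, 2022), D (November 24, 2022), E (December 7, 2022), C (August 10, 2025).

B, A, D, E, C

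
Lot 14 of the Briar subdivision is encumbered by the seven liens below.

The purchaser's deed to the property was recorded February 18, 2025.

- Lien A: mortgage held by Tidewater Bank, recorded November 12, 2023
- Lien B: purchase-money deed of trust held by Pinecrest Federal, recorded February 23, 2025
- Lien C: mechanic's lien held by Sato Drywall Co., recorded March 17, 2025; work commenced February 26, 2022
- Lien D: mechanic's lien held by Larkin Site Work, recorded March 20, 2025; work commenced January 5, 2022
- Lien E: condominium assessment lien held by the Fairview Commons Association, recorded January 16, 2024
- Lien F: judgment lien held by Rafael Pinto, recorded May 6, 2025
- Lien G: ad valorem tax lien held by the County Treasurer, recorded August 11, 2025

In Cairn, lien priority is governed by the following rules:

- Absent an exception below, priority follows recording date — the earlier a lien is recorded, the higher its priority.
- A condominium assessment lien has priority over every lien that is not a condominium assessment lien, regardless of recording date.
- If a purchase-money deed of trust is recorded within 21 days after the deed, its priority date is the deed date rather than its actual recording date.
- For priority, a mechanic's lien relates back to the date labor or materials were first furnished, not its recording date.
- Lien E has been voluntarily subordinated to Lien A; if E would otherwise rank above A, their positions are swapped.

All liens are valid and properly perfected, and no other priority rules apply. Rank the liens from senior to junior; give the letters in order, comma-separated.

First, effective dates: B relates back to the deed date February 18, 2025; C is treated as recorded February 26, 2022, the work-commencement date; D is treated as recorded January 5, 2022, the work-commencement date.
E, as a condominium assessment lien, has superpriority and ranks first.
Ordering the rest by effective date: D (January 5, 2022), C (February 26, 2022), A (November 12, 2023), B (February 18, 2025), F (May 6, 2025), G (August 11, 2025).
E is senior to A before the subordination, so the two trade places.

A, D, C, E, B, F, G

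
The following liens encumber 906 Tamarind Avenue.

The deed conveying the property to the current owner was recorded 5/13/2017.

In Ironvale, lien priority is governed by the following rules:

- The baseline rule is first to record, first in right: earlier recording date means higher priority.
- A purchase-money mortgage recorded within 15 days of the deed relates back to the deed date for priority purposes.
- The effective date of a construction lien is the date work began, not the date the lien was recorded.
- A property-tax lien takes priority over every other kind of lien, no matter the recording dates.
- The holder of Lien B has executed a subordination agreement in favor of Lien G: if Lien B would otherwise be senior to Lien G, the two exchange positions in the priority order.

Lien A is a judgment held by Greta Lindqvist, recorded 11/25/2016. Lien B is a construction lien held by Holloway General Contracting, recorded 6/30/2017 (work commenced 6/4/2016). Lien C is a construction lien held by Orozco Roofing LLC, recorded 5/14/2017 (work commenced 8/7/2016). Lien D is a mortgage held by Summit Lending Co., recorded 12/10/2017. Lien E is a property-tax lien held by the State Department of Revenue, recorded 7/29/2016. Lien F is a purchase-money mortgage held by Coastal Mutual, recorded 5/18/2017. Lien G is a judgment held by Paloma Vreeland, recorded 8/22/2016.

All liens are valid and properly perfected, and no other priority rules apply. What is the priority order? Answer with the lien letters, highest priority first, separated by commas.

Adjusting effective dates: B relates back to 6/4/2016 (work commenced); C is treated as recorded 8/7/2016, the work-commencement date; F's effective date is the deed date, 5/13/2017.
As a property-tax lien, E is senior to every other lien.
The other liens, earliest effective date first: B (6/4/2016), C (8/7/2016), G (8/22/2016), A (11/25/2016), F (5/13/2017), D (12/10/2017).
B is senior to G before the subordination, so the two trade places.

E, G, C, B, A, F, D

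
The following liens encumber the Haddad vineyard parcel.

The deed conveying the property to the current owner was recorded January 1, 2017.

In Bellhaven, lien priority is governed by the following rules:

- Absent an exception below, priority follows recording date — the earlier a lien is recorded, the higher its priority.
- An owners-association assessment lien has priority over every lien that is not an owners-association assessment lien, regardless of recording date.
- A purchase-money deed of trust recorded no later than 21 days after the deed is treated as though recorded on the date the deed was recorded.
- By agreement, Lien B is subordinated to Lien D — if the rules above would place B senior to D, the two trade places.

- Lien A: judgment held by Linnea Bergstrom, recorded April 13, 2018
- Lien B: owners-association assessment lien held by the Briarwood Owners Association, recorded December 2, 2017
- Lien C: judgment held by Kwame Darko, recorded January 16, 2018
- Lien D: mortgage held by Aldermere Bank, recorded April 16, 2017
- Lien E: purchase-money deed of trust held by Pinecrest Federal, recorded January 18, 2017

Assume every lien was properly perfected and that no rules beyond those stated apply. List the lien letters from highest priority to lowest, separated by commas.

Effective dates after the stated exceptions: E relates back to the deed date January 1, 2017.
B, as an owners-association assessment lien, has superpriority and ranks first.
Ordering the rest by effective date: E (January 1, 2017), D (April 16, 2017), C (January 16, 2018), A (April 13, 2018).
B is senior to D before the subordination, so the two trade places.

D, E, B, C, A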